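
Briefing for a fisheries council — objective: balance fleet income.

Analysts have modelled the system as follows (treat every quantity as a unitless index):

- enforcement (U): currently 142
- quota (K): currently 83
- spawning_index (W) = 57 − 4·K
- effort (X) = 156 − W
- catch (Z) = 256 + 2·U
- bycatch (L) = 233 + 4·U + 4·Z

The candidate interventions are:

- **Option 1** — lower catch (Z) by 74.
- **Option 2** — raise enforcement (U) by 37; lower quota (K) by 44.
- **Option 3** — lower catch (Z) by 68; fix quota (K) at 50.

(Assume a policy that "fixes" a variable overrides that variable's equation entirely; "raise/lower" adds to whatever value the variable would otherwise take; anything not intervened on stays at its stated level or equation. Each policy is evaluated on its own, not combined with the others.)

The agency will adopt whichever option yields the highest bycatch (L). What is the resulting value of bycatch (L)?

3405

Option 1 (Z − 74):
  U = 142
  Z = 256 + 2·142 (−74 from intervention) = 466
  L = 233 + 4·142 + 4·466 = 2665
Option 2 (U + 37, K − 44):
  U = 142 + 37 = 179
  Z = 256 + 2·179 = 614
  L = 233 + 4·179 + 4·614 = 3405
Option 3 (Z − 68, K := 50):
  U = 142
  Z = 256 + 2·142 (−68 from intervention) = 472
  L = 233 + 4·142 + 4·472 = 2689
Comparing — Option 1: L=2665, Option 2: L=3405, Option 3: L=2689. Highest is 3405 (Option 2).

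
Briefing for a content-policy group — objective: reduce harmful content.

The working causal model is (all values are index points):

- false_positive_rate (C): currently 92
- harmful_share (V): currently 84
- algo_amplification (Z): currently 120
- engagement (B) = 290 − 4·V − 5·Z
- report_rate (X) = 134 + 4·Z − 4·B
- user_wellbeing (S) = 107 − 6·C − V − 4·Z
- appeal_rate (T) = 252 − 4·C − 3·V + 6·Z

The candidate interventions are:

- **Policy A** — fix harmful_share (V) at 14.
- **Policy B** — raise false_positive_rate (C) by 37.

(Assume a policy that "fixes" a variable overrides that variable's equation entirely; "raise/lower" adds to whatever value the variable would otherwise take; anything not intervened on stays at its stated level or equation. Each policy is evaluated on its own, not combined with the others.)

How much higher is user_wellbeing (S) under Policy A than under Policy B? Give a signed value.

Policy A (V := 14):
  C = 92
  V = 14
  Z = 120
  S = 107 − 6·92 − 14 − 4·120 = -939
Policy B (C + 37):
  C = 92 + 37 = 129
  V = 84
  Z = 120
  S = 107 − 6·129 − 84 − 4·120 = -1231
S: -939 − (-1231) = 292

292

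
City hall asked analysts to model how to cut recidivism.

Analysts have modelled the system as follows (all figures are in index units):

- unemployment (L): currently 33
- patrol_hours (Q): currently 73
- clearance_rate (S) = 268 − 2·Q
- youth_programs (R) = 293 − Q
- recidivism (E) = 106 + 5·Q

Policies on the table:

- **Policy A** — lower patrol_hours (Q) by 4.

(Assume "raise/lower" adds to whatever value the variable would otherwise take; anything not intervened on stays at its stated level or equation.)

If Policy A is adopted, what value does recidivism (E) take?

Policy A (Q − 4):
  Q = 73 − 4 = 69
  E = 106 + 5·69 = 451

451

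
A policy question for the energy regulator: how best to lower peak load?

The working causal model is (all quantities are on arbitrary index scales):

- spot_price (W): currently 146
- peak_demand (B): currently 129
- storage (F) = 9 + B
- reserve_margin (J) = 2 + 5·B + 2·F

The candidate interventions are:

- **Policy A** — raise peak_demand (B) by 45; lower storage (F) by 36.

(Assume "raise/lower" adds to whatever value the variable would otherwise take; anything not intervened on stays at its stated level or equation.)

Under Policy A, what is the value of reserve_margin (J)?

1166

Policy A (B + 45, F − 36):
  B = 129 + 45 = 174
  F = 9 + 174 (−36 from intervention) = 147
  J = 2 + 5·174 + 2·147 = 1166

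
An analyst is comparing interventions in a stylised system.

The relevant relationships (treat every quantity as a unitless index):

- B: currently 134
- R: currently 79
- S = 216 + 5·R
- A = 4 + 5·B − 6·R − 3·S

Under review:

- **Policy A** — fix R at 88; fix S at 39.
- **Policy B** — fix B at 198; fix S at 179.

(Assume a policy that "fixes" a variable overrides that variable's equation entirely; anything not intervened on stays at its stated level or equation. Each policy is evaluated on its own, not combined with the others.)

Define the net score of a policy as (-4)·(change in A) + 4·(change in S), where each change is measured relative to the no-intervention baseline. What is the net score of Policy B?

Baseline:
  B = 134
  R = 79
  S = 216 + 5·79 = 611
  A = 4 + 5·134 − 6·79 − 3·611 = -1633
Policy B (B := 198, S := 179):
  B = 198
  R = 79
  S = 179
  A = 4 + 5·198 − 6·79 − 3·179 = -17
ΔA = -17 − (-1633) = 1616; ΔS = 179 − 611 = -432
Score = (-4)·1616 + 4·(-432) = -8192

-8192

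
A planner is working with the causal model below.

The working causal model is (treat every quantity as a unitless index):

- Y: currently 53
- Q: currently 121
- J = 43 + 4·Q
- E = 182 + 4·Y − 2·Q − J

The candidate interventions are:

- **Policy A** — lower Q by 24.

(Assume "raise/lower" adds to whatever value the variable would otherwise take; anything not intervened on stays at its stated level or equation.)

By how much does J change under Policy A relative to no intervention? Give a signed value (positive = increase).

-96

Baseline:
  Q = 121
  J = 43 + 4·121 = 527
Policy A (Q − 24):
  Q = 121 − 24 = 97
  J = 43 + 4·97 = 431
Change in J: 431 − 527 = -96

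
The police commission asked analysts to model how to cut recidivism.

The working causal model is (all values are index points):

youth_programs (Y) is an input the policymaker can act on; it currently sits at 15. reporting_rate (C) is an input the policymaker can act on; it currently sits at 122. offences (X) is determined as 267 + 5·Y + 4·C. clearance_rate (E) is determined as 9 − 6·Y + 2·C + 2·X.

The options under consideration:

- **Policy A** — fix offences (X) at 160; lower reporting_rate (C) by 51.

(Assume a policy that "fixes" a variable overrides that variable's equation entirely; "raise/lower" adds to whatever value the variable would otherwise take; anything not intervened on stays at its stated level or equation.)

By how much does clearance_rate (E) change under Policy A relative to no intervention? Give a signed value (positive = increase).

-1442

Baseline:
  Y = 15
  C = 122
  X = 267 + 5·15 + 4·122 = 830
  E = 9 − 6·15 + 2·122 + 2·830 = 1823
Policy A (X := 160, C − 51):
  Y = 15
  C = 122 − 51 = 71
  X = 160
  E = 9 − 6·15 + 2·71 + 2·160 = 381
Change in E: 381 − 1823 = -1442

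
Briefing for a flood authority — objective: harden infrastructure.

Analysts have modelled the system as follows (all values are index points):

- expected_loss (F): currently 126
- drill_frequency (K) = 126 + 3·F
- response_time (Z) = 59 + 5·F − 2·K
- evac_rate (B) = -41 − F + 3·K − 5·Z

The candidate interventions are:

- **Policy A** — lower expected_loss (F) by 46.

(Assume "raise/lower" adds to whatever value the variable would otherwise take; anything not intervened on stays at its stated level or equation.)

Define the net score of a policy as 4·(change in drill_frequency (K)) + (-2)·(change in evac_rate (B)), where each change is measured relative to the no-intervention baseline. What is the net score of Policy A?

644

Baseline:
  F = 126
  K = 126 + 3·126 = 504
  Z = 59 + 5·126 − 2·504 = -319
  B = -41 − 126 + 3·504 − 5·(-319) = 2940
Policy A (F − 46):
  F = 126 − 46 = 80
  K = 126 + 3·80 = 366
  Z = 59 + 5·80 − 2·366 = -273
  B = -41 − 80 + 3·366 − 5·(-273) = 2342
ΔK = 366 − 504 = -138; ΔB = 2342 − 2940 = -598
Score = 4·(-138) + (-2)·(-598) = 644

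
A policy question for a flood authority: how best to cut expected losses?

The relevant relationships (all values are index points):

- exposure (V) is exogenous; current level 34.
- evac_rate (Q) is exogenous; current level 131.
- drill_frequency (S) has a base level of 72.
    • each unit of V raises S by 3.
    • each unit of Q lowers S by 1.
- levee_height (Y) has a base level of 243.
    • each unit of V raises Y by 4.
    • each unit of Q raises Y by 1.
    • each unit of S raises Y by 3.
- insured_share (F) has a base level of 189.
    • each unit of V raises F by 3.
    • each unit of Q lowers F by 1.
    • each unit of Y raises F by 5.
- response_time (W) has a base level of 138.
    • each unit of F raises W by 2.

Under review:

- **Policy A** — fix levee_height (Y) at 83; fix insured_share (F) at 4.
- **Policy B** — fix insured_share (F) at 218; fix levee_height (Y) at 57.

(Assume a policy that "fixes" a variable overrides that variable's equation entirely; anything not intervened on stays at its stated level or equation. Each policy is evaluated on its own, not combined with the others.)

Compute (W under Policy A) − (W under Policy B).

-428

Policy A (Y := 83, F := 4):
  V = 34
  Q = 131
  S = 72 + 3·34 − 131 = 43
  Y = 83
  F = 4
  W = 138 + 2·4 = 146
Policy B (F := 218, Y := 57):
  V = 34
  Q = 131
  S = 72 + 3·34 − 131 = 43
  Y = 57
  F = 218
  W = 138 + 2·218 = 574
W: 146 − 574 = -428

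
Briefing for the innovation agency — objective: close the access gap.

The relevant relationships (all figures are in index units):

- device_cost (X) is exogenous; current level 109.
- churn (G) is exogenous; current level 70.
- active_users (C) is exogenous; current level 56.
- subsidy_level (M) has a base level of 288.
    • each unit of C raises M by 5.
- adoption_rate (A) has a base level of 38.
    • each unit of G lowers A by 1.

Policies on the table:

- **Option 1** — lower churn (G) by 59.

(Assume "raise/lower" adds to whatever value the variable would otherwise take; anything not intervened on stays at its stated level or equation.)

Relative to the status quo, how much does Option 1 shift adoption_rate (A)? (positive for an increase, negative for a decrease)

59

Baseline:
  G = 70
  A = 38 − 70 = -32
Option 1 (G − 59):
  G = 70 − 59 = 11
  A = 38 − 11 = 27
Change in A: 27 − (-32) = 59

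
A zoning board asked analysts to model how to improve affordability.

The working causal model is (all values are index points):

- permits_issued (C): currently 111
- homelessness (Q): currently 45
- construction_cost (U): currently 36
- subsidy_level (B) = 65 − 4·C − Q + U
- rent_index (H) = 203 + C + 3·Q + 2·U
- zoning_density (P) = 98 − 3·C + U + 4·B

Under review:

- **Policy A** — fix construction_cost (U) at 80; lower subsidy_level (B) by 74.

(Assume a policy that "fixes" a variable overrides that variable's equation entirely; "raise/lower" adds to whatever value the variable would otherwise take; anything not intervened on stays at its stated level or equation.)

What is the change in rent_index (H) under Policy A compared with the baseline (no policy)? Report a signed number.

Baseline:
  C = 111
  Q = 45
  U = 36
  H = 203 + 111 + 3·45 + 2·36 = 521
Policy A (U := 80, B − 74):
  C = 111
  Q = 45
  U = 80
  H = 203 + 111 + 3·45 + 2·80 = 609
Change in H: 609 − 521 = 88

88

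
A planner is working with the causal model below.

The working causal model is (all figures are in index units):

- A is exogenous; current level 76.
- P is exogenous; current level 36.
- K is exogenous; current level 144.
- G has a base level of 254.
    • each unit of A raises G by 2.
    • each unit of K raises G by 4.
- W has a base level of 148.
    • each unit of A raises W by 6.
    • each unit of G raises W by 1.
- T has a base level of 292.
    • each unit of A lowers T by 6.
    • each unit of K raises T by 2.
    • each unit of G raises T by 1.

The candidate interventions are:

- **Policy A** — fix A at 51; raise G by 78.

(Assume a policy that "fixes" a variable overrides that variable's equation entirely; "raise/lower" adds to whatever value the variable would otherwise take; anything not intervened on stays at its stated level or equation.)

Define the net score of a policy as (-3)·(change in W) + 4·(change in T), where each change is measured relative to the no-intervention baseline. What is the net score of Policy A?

1078

Baseline:
  A = 76
  K = 144
  G = 254 + 2·76 + 4·144 = 982
  W = 148 + 6·76 + 982 = 1586
  T = 292 − 6·76 + 2·144 + 982 = 1106
Policy A (A := 51, G + 78):
  A = 51
  K = 144
  G = 254 + 2·51 + 4·144 (+78 from intervention) = 1010
  W = 148 + 6·51 + 1010 = 1464
  T = 292 − 6·51 + 2·144 + 1010 = 1284
ΔW = 1464 − 1586 = -122; ΔT = 1284 − 1106 = 178
Score = (-3)·(-122) + 4·178 = 1078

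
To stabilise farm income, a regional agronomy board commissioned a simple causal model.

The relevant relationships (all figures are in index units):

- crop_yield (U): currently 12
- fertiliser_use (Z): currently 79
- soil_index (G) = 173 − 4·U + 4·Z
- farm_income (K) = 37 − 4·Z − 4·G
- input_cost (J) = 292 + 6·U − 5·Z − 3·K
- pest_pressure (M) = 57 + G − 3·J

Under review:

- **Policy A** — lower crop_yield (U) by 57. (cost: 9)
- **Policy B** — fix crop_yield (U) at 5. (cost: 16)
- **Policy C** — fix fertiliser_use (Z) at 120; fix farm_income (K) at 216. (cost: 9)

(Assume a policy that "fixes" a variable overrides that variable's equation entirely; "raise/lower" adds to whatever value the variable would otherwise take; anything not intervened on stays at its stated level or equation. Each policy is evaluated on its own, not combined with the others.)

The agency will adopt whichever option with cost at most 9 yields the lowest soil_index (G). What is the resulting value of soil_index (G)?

Policy A (U − 57):
  U = 12 − 57 = -45
  Z = 79
  G = 173 − 4·(-45) + 4·79 = 669
Policy C (Z := 120, K := 216):
  U = 12
  Z = 120
  G = 173 − 4·12 + 4·120 = 605
Comparing — Policy A: G=669, Policy C: G=605. Lowest is 605 (Policy C).

605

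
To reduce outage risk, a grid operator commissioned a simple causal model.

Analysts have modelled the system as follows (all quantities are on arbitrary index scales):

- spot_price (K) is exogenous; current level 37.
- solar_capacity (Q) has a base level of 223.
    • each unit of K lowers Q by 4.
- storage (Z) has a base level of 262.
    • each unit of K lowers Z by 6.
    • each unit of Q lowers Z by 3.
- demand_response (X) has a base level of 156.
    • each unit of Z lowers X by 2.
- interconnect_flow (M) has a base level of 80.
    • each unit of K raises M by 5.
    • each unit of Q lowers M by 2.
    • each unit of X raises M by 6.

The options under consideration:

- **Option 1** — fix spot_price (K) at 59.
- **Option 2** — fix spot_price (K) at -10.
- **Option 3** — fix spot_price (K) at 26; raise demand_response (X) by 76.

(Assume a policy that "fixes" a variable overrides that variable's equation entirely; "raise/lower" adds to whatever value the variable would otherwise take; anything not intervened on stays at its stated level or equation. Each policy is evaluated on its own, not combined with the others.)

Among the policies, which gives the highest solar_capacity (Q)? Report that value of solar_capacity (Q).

Option 1 (K := 59):
  K = 59
  Q = 223 − 4·59 = -13
Option 2 (K := -10):
  K = -10
  Q = 223 − 4·(-10) = 263
Option 3 (K := 26, X + 76):
  K = 26
  Q = 223 − 4·26 = 119
Comparing — Option 1: Q=-13, Option 2: Q=263, Option 3: Q=119. Highest is 263 (Option 2).

263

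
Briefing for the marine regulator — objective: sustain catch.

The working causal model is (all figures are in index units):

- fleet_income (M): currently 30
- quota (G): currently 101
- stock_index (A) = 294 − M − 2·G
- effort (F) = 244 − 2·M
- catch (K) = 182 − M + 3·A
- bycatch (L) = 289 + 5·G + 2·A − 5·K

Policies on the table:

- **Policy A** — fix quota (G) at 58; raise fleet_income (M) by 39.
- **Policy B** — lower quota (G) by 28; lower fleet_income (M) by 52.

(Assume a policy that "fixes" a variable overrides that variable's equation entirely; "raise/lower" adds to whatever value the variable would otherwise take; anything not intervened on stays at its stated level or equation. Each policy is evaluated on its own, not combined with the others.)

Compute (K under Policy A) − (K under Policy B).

Policy A (G := 58, M + 39):
  M = 30 + 39 = 69
  G = 58
  A = 294 − 69 − 2·58 = 109
  K = 182 − 69 + 3·109 = 440
Policy B (G − 28, M − 52):
  M = 30 − 52 = -22
  G = 101 − 28 = 73
  A = 294 − (-22) − 2·73 = 170
  K = 182 − (-22) + 3·170 = 714
K: 440 − 714 = -274

-274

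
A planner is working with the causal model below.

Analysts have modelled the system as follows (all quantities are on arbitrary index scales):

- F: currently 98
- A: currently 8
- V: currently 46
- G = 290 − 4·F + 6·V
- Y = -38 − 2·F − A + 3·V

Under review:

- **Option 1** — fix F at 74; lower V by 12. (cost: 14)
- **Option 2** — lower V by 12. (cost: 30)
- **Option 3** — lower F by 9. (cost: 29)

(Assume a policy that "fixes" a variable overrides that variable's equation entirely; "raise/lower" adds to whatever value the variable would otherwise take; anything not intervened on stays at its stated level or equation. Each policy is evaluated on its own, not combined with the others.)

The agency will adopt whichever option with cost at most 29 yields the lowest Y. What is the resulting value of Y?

-92

Option 1 (F := 74, V − 12):
  F = 74
  A = 8
  V = 46 − 12 = 34
  Y = -38 − 2·74 − 8 + 3·34 = -92
Option 3 (F − 9):
  F = 98 − 9 = 89
  A = 8
  V = 46
  Y = -38 − 2·89 − 8 + 3·46 = -86
Comparing — Option 1: Y=-92, Option 3: Y=-86. Lowest is -92 (Option 1).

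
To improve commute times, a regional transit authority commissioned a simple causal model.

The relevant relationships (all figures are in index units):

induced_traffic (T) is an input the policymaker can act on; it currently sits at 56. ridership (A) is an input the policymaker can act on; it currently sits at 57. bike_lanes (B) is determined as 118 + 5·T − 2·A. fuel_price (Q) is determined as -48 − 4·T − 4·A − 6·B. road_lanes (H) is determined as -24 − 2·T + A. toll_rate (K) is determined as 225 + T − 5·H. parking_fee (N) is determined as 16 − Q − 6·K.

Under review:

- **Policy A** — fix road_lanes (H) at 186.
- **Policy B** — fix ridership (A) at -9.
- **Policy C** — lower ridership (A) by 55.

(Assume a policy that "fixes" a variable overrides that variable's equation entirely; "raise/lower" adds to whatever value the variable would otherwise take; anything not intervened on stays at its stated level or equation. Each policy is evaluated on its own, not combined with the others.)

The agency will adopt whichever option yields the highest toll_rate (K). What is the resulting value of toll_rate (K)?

Policy A (H := 186):
  T = 56
  A = 57
  H = 186
  K = 225 + 56 − 5·186 = -649
Policy B (A := -9):
  T = 56
  A = -9
  H = -24 − 2·56 + (-9) = -145
  K = 225 + 56 − 5·(-145) = 1006
Policy C (A − 55):
  T = 56
  A = 57 − 55 = 2
  H = -24 − 2·56 + 2 = -134
  K = 225 + 56 − 5·(-134) = 951
Comparing — Policy A: K=-649, Policy B: K=1006, Policy C: K=951. Highest is 1006 (Policy B).

1006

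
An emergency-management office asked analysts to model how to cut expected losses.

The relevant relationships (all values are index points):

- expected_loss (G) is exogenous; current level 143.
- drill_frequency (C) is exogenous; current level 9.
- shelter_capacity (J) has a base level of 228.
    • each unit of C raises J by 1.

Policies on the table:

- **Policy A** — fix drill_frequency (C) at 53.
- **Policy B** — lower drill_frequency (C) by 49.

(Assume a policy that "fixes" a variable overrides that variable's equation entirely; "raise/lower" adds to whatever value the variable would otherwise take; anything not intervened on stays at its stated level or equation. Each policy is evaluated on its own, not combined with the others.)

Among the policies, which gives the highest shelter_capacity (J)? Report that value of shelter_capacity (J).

281

Policy A (C := 53):
  C = 53
  J = 228 + 53 = 281
Policy B (C − 49):
  C = 9 − 49 = -40
  J = 228 + (-40) = 188
Comparing — Policy A: J=281, Policy B: J=188. Highest is 281 (Policy A).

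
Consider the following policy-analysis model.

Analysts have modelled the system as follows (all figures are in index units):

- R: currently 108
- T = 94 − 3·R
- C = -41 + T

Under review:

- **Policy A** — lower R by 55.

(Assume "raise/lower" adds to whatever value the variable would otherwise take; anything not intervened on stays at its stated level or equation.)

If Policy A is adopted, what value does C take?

-106

Policy A (R − 55):
  R = 108 − 55 = 53
  T = 94 − 3·53 = -65
  C = -41 + (-65) = -106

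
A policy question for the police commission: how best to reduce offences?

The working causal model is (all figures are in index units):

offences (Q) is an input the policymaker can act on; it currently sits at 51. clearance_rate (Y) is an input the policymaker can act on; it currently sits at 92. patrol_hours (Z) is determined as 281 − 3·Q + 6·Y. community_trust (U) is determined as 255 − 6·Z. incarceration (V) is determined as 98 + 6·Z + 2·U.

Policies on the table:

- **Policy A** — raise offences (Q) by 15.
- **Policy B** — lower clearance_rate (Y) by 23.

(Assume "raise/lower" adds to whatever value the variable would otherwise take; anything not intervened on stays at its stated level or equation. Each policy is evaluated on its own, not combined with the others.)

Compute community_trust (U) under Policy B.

-2997

Policy B (Y − 23):
  Q = 51
  Y = 92 − 23 = 69
  Z = 281 − 3·51 + 6·69 = 542
  U = 255 − 6·542 = -2997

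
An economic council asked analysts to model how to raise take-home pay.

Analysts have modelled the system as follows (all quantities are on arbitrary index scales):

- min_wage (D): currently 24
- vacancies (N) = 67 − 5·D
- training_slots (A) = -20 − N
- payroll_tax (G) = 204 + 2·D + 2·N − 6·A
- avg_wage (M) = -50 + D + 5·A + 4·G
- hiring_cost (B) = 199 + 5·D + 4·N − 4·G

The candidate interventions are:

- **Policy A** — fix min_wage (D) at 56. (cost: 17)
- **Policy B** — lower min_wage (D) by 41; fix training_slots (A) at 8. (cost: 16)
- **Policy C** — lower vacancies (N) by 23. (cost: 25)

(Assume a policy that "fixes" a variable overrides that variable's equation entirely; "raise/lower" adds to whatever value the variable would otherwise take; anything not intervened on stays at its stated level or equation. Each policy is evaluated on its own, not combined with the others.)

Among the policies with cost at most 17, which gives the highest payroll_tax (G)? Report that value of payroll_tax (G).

426

Policy A (D := 56):
  D = 56
  N = 67 − 5·56 = -213
  A = -20 − (-213) = 193
  G = 204 + 2·56 + 2·(-213) − 6·193 = -1268
Policy B (D − 41, A := 8):
  D = 24 − 41 = -17
  N = 67 − 5·(-17) = 152
  A = 8
  G = 204 + 2·(-17) + 2·152 − 6·8 = 426
Comparing — Policy A: G=-1268, Policy B: G=426. Highest is 426 (Policy B).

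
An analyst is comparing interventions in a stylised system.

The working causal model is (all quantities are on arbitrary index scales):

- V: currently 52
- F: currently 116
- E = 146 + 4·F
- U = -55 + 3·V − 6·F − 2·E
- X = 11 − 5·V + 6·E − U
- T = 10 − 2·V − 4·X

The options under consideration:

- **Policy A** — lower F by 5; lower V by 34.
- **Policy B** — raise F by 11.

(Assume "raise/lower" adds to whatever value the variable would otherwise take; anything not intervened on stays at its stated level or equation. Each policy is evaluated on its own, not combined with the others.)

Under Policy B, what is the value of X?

5644

Policy B (F + 11):
  V = 52
  F = 116 + 11 = 127
  E = 146 + 4·127 = 654
  U = -55 + 3·52 − 6·127 − 2·654 = -1969
  X = 11 − 5·52 + 6·654 − (-1969) = 5644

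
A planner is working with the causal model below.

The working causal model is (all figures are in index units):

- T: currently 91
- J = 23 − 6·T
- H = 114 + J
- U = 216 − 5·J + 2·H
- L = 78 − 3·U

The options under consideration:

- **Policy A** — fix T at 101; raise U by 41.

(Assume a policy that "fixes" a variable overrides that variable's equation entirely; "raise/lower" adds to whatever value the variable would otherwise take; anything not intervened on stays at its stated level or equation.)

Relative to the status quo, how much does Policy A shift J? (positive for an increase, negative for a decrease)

Baseline:
  T = 91
  J = 23 − 6·91 = -523
Policy A (T := 101, U + 41):
  T = 101
  J = 23 − 6·101 = -583
Change in J: -583 − (-523) = -60

-60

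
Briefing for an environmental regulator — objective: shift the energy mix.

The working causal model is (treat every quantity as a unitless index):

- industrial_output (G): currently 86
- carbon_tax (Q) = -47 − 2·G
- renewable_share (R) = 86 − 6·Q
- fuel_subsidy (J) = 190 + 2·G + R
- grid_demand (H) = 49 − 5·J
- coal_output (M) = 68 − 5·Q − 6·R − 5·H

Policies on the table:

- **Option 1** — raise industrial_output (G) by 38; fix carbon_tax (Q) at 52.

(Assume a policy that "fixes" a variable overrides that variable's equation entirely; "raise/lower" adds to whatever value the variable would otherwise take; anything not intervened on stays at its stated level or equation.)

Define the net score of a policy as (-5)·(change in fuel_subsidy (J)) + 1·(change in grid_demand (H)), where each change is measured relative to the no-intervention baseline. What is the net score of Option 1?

15500

Baseline:
  G = 86
  Q = -47 − 2·86 = -219
  R = 86 − 6·(-219) = 1400
  J = 190 + 2·86 + 1400 = 1762
  H = 49 − 5·1762 = -8761
Option 1 (G + 38, Q := 52):
  G = 86 + 38 = 124
  Q = 52
  R = 86 − 6·52 = -226
  J = 190 + 2·124 + (-226) = 212
  H = 49 − 5·212 = -1011
ΔJ = 212 − 1762 = -1550; ΔH = -1011 − (-8761) = 7750
Score = (-5)·(-1550) + 1·7750 = 15500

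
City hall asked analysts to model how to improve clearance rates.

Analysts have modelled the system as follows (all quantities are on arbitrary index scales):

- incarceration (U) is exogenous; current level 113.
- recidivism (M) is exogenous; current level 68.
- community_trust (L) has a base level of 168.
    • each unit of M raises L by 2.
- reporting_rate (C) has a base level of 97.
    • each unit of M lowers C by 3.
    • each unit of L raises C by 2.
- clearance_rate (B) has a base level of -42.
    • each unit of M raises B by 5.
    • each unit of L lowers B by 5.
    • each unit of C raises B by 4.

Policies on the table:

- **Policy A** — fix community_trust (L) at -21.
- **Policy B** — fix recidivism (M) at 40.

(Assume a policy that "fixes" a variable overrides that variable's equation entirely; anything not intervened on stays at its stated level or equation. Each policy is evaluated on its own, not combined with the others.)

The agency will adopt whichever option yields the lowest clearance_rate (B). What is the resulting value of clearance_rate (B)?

-193

Policy A (L := -21):
  M = 68
  L = -21
  C = 97 − 3·68 + 2·(-21) = -149
  B = -42 + 5·68 − 5·(-21) + 4·(-149) = -193
Policy B (M := 40):
  M = 40
  L = 168 + 2·40 = 248
  C = 97 − 3·40 + 2·248 = 473
  B = -42 + 5·40 − 5·248 + 4·473 = 810
Comparing — Policy A: B=-193, Policy B: B=810. Lowest is -193 (Policy A).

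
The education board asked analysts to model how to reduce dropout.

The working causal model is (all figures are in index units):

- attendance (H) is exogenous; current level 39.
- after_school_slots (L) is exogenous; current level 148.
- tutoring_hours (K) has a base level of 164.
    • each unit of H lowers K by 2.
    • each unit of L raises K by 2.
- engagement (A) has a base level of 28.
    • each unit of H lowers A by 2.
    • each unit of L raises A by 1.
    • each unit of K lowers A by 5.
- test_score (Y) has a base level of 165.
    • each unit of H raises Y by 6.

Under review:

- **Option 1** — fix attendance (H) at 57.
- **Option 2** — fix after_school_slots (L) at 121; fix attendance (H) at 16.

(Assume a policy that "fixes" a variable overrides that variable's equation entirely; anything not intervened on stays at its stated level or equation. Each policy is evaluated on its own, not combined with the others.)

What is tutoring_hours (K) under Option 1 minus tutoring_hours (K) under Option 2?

Option 1 (H := 57):
  H = 57
  L = 148
  K = 164 − 2·57 + 2·148 = 346
Option 2 (L := 121, H := 16):
  H = 16
  L = 121
  K = 164 − 2·16 + 2·121 = 374
K: 346 − 374 = -28

-28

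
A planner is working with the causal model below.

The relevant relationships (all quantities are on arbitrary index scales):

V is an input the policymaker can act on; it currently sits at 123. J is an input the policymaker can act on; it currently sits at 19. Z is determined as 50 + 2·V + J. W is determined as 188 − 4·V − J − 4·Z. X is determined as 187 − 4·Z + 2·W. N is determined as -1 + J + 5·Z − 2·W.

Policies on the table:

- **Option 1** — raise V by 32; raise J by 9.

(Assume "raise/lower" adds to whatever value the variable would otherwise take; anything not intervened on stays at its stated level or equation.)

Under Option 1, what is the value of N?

Option 1 (V + 32, J + 9):
  V = 123 + 32 = 155
  J = 19 + 9 = 28
  Z = 50 + 2·155 + 28 = 388
  W = 188 − 4·155 − 28 − 4·388 = -2012
  N = -1 + 28 + 5·388 − 2·(-2012) = 5991

5991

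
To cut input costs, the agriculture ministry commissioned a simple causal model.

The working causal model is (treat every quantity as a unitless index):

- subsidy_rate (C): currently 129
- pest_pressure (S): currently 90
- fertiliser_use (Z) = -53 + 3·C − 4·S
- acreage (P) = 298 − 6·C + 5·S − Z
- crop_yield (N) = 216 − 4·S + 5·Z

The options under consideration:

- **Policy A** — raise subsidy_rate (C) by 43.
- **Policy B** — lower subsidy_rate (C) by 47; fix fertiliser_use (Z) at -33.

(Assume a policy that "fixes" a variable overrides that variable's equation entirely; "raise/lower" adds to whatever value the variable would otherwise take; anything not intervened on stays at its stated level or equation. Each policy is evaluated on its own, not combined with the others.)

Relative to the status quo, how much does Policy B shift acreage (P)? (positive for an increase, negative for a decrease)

Baseline:
  C = 129
  S = 90
  Z = -53 + 3·129 − 4·90 = -26
  P = 298 − 6·129 + 5·90 − (-26) = 0
Policy B (C − 47, Z := -33):
  C = 129 − 47 = 82
  S = 90
  Z = -33
  P = 298 − 6·82 + 5·90 − (-33) = 289
Change in P: 289 − 0 = 289

289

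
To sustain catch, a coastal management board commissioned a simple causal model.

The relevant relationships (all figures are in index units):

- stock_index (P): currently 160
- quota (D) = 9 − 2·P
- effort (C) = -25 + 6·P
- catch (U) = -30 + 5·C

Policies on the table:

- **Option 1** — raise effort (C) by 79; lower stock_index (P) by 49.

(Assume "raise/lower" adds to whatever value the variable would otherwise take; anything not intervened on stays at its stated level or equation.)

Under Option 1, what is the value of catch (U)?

3570

Option 1 (C + 79, P − 49):
  P = 160 − 49 = 111
  C = -25 + 6·111 (+79 from intervention) = 720
  U = -30 + 5·720 = 3570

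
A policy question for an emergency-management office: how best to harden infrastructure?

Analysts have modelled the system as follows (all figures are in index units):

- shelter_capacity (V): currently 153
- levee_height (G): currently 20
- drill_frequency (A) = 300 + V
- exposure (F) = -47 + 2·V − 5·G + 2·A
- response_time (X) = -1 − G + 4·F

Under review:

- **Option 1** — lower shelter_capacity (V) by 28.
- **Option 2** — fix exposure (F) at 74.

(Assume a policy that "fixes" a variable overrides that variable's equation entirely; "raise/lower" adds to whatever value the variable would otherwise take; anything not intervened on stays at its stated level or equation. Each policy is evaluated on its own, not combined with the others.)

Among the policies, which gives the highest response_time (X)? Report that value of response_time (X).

3791

Option 1 (V − 28):
  V = 153 − 28 = 125
  G = 20
  A = 300 + 125 = 425
  F = -47 + 2·125 − 5·20 + 2·425 = 953
  X = -1 − 20 + 4·953 = 3791
Option 2 (F := 74):
  V = 153
  G = 20
  A = 300 + 153 = 453
  F = 74
  X = -1 − 20 + 4·74 = 275
Comparing — Option 1: X=3791, Option 2: X=275. Highest is 3791 (Option 1).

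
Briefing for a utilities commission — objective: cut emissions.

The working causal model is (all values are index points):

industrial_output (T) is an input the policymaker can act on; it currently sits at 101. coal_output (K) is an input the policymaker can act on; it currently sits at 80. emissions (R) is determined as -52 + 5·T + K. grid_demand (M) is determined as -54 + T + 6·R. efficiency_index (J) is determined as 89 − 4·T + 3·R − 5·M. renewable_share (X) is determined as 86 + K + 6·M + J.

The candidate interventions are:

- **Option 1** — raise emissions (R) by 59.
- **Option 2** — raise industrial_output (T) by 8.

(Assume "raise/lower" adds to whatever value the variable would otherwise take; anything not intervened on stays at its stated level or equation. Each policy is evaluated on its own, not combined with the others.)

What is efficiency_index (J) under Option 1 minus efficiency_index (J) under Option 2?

Option 1 (R + 59):
  T = 101
  K = 80
  R = -52 + 5·101 + 80 (+59 from intervention) = 592
  M = -54 + 101 + 6·592 = 3599
  J = 89 − 4·101 + 3·592 − 5·3599 = -16534
Option 2 (T + 8):
  T = 101 + 8 = 109
  K = 80
  R = -52 + 5·109 + 80 = 573
  M = -54 + 109 + 6·573 = 3493
  J = 89 − 4·109 + 3·573 − 5·3493 = -16093
J: -16534 − (-16093) = -441

-441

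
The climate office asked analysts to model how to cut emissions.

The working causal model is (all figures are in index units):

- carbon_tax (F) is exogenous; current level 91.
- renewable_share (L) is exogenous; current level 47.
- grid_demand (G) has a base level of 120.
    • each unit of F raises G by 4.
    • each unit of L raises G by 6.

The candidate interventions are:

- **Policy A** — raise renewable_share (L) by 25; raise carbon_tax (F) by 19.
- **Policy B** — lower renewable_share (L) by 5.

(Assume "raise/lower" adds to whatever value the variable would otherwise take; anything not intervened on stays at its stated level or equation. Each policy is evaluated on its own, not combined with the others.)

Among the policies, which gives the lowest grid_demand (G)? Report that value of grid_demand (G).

736

Policy A (L + 25, F + 19):
  F = 91 + 19 = 110
  L = 47 + 25 = 72
  G = 120 + 4·110 + 6·72 = 992
Policy B (L − 5):
  F = 91
  L = 47 − 5 = 42
  G = 120 + 4·91 + 6·42 = 736
Comparing — Policy A: G=992, Policy B: G=736. Lowest is 736 (Policy B).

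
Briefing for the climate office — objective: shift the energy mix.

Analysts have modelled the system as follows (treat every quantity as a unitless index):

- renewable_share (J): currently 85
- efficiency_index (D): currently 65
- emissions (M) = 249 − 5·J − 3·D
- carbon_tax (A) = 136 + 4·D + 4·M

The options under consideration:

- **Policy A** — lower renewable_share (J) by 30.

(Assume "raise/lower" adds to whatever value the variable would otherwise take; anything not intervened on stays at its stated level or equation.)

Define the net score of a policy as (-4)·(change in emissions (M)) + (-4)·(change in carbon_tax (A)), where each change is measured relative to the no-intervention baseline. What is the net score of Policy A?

Baseline:
  J = 85
  D = 65
  M = 249 − 5·85 − 3·65 = -371
  A = 136 + 4·65 + 4·(-371) = -1088
Policy A (J − 30):
  J = 85 − 30 = 55
  D = 65
  M = 249 − 5·55 − 3·65 = -221
  A = 136 + 4·65 + 4·(-221) = -488
ΔM = -221 − (-371) = 150; ΔA = -488 − (-1088) = 600
Score = (-4)·150 + (-4)·600 = -3000

-3000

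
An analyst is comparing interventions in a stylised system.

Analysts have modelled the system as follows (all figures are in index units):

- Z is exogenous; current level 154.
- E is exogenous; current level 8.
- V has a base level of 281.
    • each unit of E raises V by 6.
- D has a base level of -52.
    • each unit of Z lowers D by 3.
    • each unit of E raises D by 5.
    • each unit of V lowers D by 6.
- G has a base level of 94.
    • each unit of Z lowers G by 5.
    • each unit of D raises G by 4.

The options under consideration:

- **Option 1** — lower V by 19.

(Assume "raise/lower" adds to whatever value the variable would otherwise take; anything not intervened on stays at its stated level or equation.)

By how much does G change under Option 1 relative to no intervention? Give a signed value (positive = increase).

456

Baseline:
  Z = 154
  E = 8
  V = 281 + 6·8 = 329
  D = -52 − 3·154 + 5·8 − 6·329 = -2448
  G = 94 − 5·154 + 4·(-2448) = -10468
Option 1 (V − 19):
  Z = 154
  E = 8
  V = 281 + 6·8 (−19 from intervention) = 310
  D = -52 − 3·154 + 5·8 − 6·310 = -2334
  G = 94 − 5·154 + 4·(-2334) = -10012
Change in G: -10012 − (-10468) = 456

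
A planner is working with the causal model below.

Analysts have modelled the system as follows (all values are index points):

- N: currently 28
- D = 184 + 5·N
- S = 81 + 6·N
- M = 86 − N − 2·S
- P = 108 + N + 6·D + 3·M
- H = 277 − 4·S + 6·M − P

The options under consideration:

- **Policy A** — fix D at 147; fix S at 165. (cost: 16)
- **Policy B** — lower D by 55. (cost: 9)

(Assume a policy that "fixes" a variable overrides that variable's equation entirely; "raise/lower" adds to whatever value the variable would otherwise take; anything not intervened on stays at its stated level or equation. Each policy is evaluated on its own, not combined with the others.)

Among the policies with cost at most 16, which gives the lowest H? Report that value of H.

Policy A (D := 147, S := 165):
  N = 28
  D = 147
  S = 165
  M = 86 − 28 − 2·165 = -272
  P = 108 + 28 + 6·147 + 3·(-272) = 202
  H = 277 − 4·165 + 6·(-272) − 202 = -2217
Policy B (D − 55):
  N = 28
  D = 184 + 5·28 (−55 from intervention) = 269
  S = 81 + 6·28 = 249
  M = 86 − 28 − 2·249 = -440
  P = 108 + 28 + 6·269 + 3·(-440) = 430
  H = 277 − 4·249 + 6·(-440) − 430 = -3789
Comparing — Policy A: H=-2217, Policy B: H=-3789. Lowest is -3789 (Policy B).

-3789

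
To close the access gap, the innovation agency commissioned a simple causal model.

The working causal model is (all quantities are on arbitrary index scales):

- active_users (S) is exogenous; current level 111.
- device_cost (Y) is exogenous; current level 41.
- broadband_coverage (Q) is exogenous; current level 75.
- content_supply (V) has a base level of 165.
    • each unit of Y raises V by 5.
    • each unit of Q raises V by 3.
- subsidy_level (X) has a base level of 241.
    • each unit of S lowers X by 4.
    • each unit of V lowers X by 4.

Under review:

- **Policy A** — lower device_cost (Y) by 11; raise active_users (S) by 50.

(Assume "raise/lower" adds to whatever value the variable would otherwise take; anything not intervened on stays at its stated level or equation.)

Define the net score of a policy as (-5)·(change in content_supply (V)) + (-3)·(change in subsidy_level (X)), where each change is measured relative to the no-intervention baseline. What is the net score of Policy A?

215

Baseline:
  S = 111
  Y = 41
  Q = 75
  V = 165 + 5·41 + 3·75 = 595
  X = 241 − 4·111 − 4·595 = -2583
Policy A (Y − 11, S + 50):
  S = 111 + 50 = 161
  Y = 41 − 11 = 30
  Q = 75
  V = 165 + 5·30 + 3·75 = 540
  X = 241 − 4·161 − 4·540 = -2563
ΔV = 540 − 595 = -55; ΔX = -2563 − (-2583) = 20
Score = (-5)·(-55) + (-3)·20 = 215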